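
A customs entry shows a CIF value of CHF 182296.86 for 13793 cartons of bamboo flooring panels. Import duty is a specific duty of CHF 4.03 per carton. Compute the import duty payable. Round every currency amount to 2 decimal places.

Import duty = 13793 × 4.03 = 55585.79

Import duty: CHF 55585.79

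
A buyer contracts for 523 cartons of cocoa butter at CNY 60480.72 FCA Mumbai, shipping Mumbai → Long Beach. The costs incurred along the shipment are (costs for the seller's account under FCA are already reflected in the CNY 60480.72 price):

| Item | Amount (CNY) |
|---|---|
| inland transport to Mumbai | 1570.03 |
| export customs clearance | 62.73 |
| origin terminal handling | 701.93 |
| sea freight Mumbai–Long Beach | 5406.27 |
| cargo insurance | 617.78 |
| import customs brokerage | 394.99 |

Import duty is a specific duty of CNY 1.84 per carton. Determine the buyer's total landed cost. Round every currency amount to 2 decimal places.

FCA: the seller delivers export-cleared goods to the carrier; the buyer bears costs from that point.
Already in the invoice (seller's account under FCA): inland to port, export clearance — exclude.
CIF value = FCA price + origin terminal + freight + insurance = 60480.72 + 701.93 + 5406.27 + 617.78 = 67206.70
Import duty = 523 × 1.84 = 962.32
Buyer bears: origin terminal 701.93 + freight 5406.27 + insurance 617.78 + brokerage 394.99 + duty 962.32 = 8083.29
Landed cost = invoice 60480.72 + 8083.29 = 68564.01

Total landed cost: CNY 68564.01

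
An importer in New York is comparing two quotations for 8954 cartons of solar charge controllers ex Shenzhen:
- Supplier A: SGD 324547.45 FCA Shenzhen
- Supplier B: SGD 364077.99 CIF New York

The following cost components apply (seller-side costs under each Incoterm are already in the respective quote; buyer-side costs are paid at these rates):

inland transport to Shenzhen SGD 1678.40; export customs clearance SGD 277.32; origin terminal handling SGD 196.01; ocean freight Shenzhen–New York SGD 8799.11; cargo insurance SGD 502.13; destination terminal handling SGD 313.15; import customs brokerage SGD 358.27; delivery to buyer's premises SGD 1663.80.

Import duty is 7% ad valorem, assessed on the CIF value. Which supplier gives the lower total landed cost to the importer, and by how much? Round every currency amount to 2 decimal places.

Supplier A (FCA):
CIF value = FCA price + origin terminal + freight + insurance = 324547.45 + 196.01 + 8799.11 + 502.13 = 334044.70
Import duty = 334044.70 × 7% = 23383.13
Buyer bears (A): 196.01 + 8799.11 + 502.13 + 313.15 + 358.27 + 1663.80 = 11832.47
Landed cost (A) = invoice 324547.45 + 11832.47 + duty 23383.13 = 359763.05
Supplier B (CIF):
The CIF price already equals the CIF value: 364077.99
Import duty = 364077.99 × 7% = 25485.46
Buyer bears (B): 313.15 + 358.27 + 1663.80 = 2335.22
Landed cost (B) = invoice 364077.99 + 2335.22 + duty 25485.46 = 391898.67
Difference = |359763.05 − 391898.67| = 32135.62

Supplier A is cheaper by SGD 32135.62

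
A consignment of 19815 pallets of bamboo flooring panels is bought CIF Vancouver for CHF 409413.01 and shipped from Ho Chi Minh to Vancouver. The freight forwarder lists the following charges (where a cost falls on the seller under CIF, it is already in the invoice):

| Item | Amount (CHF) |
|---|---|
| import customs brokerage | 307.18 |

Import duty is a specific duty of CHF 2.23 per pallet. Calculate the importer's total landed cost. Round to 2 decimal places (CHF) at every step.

Total landed cost: CHF 453907.64

CIF: the seller pays costs through ocean freight and marine insurance to the destination port.
The CIF price already equals the CIF value: 409413.01
Import duty = 19815 × 2.23 = 44187.45
Buyer bears: brokerage 307.18 + duty 44187.45 = 44494.63
Landed cost = invoice 409413.01 + 44494.63 = 453907.64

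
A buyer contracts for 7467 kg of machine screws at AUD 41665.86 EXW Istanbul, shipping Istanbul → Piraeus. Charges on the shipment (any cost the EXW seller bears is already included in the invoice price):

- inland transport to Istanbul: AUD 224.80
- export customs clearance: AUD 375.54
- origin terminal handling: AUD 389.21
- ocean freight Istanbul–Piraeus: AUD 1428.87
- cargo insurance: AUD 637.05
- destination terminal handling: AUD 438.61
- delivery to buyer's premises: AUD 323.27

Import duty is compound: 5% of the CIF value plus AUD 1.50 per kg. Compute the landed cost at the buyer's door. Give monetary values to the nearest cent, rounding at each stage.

Total landed cost: AUD 58919.78

EXW: the seller makes goods available at their premises; the buyer bears all onward costs.
CIF value = EXW price + inland to port + export clearance + origin terminal + freight + insurance = 41665.86 + 224.80 + 375.54 + 389.21 + 1428.87 + 637.05 = 44721.33
Ad valorem component: 44721.33 × 5% = 2236.07
Specific component: 7467 × 1.50 = 11200.50
Import duty = 2236.07 + 11200.50 = 13436.57
Buyer bears: inland to port 224.80 + export clearance 375.54 + origin terminal 389.21 + freight 1428.87 + insurance 637.05 + destination terminal 438.61 + delivery 323.27 + duty 13436.57 = 17253.92
Landed cost = invoice 41665.86 + 17253.92 = 58919.78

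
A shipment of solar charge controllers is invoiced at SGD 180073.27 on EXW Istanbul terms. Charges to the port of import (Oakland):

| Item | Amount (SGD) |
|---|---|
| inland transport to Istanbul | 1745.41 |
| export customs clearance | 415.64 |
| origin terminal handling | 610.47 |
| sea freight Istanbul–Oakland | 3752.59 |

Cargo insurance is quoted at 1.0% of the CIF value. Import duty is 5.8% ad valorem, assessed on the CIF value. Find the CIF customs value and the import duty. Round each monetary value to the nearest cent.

Let C be the CIF value. C = EXW price + pre-shipment costs + freight + 1.0% × C
C − 1.0% × C = 180073.27 + 1745.41 + 415.64 + 610.47 + 3752.59
0.99 × C = 186597.38
C = 186597.38 / 0.99 = 188482.20
Insurance premium = 1.0% × 188482.20 = 1884.82
Import duty = 188482.20 × 5.8% = 10931.97

CIF value: SGD 188482.20; import duty: SGD 10931.97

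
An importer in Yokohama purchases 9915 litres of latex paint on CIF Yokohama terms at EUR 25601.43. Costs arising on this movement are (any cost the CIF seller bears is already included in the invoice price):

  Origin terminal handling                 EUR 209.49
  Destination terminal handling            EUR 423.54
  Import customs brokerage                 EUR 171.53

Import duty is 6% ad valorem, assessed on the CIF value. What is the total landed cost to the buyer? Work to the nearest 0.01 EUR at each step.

Total landed cost: EUR 27732.59

CIF: the seller pays costs through ocean freight and marine insurance to the destination port.
Already in the invoice (seller's account under CIF): origin terminal — exclude.
The CIF price already equals the CIF value: 25601.43
Import duty = 25601.43 × 6% = 1536.09
Buyer bears: destination terminal 423.54 + brokerage 171.53 + duty 1536.09 = 2131.16
Landed cost = invoice 25601.43 + 2131.16 = 27732.59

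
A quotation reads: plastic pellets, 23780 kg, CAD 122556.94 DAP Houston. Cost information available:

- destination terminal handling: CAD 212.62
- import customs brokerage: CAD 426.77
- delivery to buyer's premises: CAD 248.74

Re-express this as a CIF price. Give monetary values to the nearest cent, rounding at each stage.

Not relevant to the conversion: brokerage — on the buyer under both terms; not part of either seller's price.
From DAP to CIF, the seller no longer bears: destination terminal, delivery.
CIF price = 122556.94 − 212.62 − 248.74 = 122095.58

CIF price: CAD 122095.58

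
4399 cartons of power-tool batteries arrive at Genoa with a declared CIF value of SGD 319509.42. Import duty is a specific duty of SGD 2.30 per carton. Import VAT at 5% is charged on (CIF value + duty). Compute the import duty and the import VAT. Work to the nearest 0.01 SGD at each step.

Import duty = 4399 × 2.30 = 10117.70
VAT base = CIF + duty = 319509.42 + 10117.70 = 329627.12
Import VAT = 329627.12 × 5% = 16481.36

Import duty: SGD 10117.70; import VAT: SGD 16481.36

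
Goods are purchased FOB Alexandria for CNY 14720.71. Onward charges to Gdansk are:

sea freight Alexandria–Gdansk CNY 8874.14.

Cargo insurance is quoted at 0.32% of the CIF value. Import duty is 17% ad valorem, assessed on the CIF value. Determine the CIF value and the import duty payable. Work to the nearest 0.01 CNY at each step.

CIF value: CNY 23670.60; import duty: CNY 4024.00

Let C be the CIF value. C = FOB price + freight + 0.32% × C
C − 0.32% × C = 14720.71 + 8874.14
0.9968 × C = 23594.85
C = 23594.85 / 0.9968 = 23670.60
Insurance premium = 0.32% × 23670.60 = 75.75
Import duty = 23670.60 × 17% = 4024.00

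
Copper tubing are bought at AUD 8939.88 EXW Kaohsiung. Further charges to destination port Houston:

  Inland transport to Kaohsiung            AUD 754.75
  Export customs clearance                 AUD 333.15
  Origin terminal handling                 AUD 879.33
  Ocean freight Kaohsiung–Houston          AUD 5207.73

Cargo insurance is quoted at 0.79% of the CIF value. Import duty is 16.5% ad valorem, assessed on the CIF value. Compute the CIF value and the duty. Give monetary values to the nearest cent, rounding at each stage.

CIF value: AUD 16243.16; import duty: AUD 2680.12

Let C be the CIF value. C = EXW price + pre-shipment costs + freight + 0.79% × C
C − 0.79% × C = 8939.88 + 754.75 + 333.15 + 879.33 + 5207.73
0.9921 × C = 16114.84
C = 16114.84 / 0.9921 = 16243.16
Insurance premium = 0.79% × 16243.16 = 128.32
Import duty = 16243.16 × 16.5% = 2680.12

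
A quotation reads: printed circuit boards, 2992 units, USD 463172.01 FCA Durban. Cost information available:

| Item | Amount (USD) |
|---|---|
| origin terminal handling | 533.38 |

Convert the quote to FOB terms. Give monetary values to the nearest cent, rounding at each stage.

From FCA to FOB, the seller additionally bears: origin terminal.
FOB price = 463172.01 + 533.38 = 463705.39

FOB price: USD 463705.39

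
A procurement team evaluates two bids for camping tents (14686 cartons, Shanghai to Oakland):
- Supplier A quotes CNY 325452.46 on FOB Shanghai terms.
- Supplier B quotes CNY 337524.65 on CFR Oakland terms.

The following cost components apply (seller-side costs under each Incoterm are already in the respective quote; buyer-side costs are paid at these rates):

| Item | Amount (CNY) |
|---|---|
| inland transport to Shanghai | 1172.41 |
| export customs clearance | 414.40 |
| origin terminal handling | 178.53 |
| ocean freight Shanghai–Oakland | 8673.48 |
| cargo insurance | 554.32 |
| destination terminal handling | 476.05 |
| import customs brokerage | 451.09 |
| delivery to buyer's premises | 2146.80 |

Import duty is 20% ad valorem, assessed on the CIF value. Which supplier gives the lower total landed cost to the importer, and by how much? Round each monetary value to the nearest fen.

Supplier A (FOB):
CIF value = FOB price + freight + insurance = 325452.46 + 8673.48 + 554.32 = 334680.26
Import duty = 334680.26 × 20% = 66936.05
Buyer bears (A): 8673.48 + 554.32 + 476.05 + 451.09 + 2146.80 = 12301.74
Landed cost (A) = invoice 325452.46 + 12301.74 + duty 66936.05 = 404690.25
Supplier B (CFR):
CIF value = CFR price + insurance = 337524.65 + 554.32 = 338078.97
Import duty = 338078.97 × 20% = 67615.79
Buyer bears (B): 554.32 + 476.05 + 451.09 + 2146.80 = 3628.26
Landed cost (B) = invoice 337524.65 + 3628.26 + duty 67615.79 = 408768.70
Difference = |404690.25 − 408768.70| = 4078.45

Supplier A is cheaper by CNY 4078.45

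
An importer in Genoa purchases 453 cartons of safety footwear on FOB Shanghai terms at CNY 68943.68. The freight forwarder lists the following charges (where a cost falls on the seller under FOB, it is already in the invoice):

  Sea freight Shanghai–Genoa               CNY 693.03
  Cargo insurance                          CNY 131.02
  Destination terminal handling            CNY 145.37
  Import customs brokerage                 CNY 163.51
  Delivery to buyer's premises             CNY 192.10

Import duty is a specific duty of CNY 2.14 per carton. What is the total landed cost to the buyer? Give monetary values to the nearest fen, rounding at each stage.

FOB: the seller bears costs until goods are on board at the origin port; the buyer bears freight, insurance and all costs thereafter.
CIF value = FOB price + freight + insurance = 68943.68 + 693.03 + 131.02 = 69767.73
Import duty = 453 × 2.14 = 969.42
Buyer bears: freight 693.03 + insurance 131.02 + destination terminal 145.37 + brokerage 163.51 + delivery 192.10 + duty 969.42 = 2294.45
Landed cost = invoice 68943.68 + 2294.45 = 71238.13

Total landed cost: CNY 71238.13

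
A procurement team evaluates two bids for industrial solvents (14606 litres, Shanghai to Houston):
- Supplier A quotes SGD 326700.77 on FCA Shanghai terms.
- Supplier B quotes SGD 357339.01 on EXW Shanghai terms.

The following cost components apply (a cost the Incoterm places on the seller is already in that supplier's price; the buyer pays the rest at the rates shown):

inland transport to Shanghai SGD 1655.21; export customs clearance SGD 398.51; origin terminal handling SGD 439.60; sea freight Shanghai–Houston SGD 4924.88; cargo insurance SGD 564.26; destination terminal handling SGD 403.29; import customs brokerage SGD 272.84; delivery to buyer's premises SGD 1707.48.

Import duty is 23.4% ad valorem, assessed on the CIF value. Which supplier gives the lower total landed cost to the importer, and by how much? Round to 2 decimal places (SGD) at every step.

Supplier A is cheaper by SGD 40341.87

Supplier A (FCA):
CIF value = FCA price + origin terminal + freight + insurance = 326700.77 + 439.60 + 4924.88 + 564.26 = 332629.51
Import duty = 332629.51 × 23.4% = 77835.31
Buyer bears (A): 439.60 + 4924.88 + 564.26 + 403.29 + 272.84 + 1707.48 = 8312.35
Landed cost (A) = invoice 326700.77 + 8312.35 + duty 77835.31 = 412848.43
Supplier B (EXW):
CIF value = EXW price + inland to port + export clearance + origin terminal + freight + insurance = 357339.01 + 1655.21 + 398.51 + 439.60 + 4924.88 + 564.26 = 365321.47
Import duty = 365321.47 × 23.4% = 85485.22
Buyer bears (B): 1655.21 + 398.51 + 439.60 + 4924.88 + 564.26 + 403.29 + 272.84 + 1707.48 = 10366.07
Landed cost (B) = invoice 357339.01 + 10366.07 + duty 85485.22 = 453190.30
Difference = |412848.43 − 453190.30| = 40341.87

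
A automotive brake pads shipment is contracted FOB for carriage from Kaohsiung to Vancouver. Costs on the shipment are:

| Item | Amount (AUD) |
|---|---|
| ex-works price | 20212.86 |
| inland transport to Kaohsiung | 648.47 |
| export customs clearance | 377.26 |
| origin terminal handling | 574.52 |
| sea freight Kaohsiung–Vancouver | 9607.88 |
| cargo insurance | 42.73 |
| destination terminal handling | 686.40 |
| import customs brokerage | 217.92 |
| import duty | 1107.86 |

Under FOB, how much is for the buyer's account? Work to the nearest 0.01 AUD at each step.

Buyer's account: AUD 11662.79

FOB: the seller bears costs until goods are on board at the origin port; the buyer bears freight, insurance and all costs thereafter.
Seller's account: goods 20212.86 + inland to port 648.47 + export clearance 377.26 + origin terminal 574.52 = 21813.11
Buyer's account: freight 9607.88 + insurance 42.73 + destination terminal 686.40 + brokerage 217.92 + duty 1107.86 = 11662.79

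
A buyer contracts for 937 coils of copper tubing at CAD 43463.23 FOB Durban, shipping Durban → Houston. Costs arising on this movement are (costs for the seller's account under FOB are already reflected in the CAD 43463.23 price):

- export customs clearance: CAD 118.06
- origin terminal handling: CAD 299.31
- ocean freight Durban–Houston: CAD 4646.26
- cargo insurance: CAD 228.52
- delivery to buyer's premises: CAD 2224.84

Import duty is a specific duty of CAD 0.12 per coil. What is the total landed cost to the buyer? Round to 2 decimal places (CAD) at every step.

FOB: the seller bears costs until goods are on board at the origin port; the buyer bears freight, insurance and all costs thereafter.
Already in the invoice (seller's account under FOB): export clearance, origin terminal — exclude.
CIF value = FOB price + freight + insurance = 43463.23 + 4646.26 + 228.52 = 48338.01
Import duty = 937 × 0.12 = 112.44
Buyer bears: freight 4646.26 + insurance 228.52 + delivery 2224.84 + duty 112.44 = 7212.06
Landed cost = invoice 43463.23 + 7212.06 = 50675.29

Total landed cost: CAD 50675.29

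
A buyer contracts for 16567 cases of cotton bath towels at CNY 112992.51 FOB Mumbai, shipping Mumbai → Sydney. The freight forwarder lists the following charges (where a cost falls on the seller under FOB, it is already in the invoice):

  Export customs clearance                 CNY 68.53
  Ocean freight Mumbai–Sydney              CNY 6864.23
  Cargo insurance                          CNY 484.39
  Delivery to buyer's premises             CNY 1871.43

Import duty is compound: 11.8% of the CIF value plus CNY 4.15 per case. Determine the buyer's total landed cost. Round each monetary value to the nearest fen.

Total landed cost: CNY 205165.86

FOB: the seller bears costs until goods are on board at the origin port; the buyer bears freight, insurance and all costs thereafter.
Already in the invoice (seller's account under FOB): export clearance — exclude.
CIF value = FOB price + freight + insurance = 112992.51 + 6864.23 + 484.39 = 120341.13
Ad valorem component: 120341.13 × 11.8% = 14200.25
Specific component: 16567 × 4.15 = 68753.05
Import duty = 14200.25 + 68753.05 = 82953.30
Buyer bears: freight 6864.23 + insurance 484.39 + delivery 1871.43 + duty 82953.30 = 92173.35
Landed cost = invoice 112992.51 + 92173.35 = 205165.86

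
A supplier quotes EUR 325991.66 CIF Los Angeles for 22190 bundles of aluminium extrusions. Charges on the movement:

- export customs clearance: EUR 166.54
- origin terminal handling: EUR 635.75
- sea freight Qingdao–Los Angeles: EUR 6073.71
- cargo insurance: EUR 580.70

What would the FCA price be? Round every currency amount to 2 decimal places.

FCA price: EUR 318701.50

Not relevant to the conversion: export clearance — on the seller under both CIF and FCA; already in the CIF price and stays in the FCA price.
From CIF to FCA, the seller no longer bears: origin terminal, freight, insurance.
FCA price = 325991.66 − 635.75 − 6073.71 − 580.70 = 318701.50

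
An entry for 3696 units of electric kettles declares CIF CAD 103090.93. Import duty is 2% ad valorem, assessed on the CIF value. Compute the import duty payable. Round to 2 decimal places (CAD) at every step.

Import duty: CAD 2061.82

Import duty = 103090.93 × 2% = 2061.82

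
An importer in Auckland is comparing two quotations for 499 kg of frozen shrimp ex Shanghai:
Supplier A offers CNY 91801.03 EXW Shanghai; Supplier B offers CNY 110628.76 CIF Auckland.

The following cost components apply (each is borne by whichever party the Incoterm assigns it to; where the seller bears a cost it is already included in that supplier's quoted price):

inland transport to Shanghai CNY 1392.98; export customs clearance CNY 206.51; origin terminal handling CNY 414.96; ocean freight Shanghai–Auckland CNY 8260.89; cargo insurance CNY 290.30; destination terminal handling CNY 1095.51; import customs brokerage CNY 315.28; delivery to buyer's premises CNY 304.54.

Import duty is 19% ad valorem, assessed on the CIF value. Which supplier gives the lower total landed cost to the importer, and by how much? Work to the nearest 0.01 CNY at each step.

Supplier A (EXW):
CIF value = EXW price + inland to port + export clearance + origin terminal + freight + insurance = 91801.03 + 1392.98 + 206.51 + 414.96 + 8260.89 + 290.30 = 102366.67
Import duty = 102366.67 × 19% = 19449.67
Buyer bears (A): 1392.98 + 206.51 + 414.96 + 8260.89 + 290.30 + 1095.51 + 315.28 + 304.54 = 12280.97
Landed cost (A) = invoice 91801.03 + 12280.97 + duty 19449.67 = 123531.67
Supplier B (CIF):
The CIF price already equals the CIF value: 110628.76
Import duty = 110628.76 × 19% = 21019.46
Buyer bears (B): 1095.51 + 315.28 + 304.54 = 1715.33
Landed cost (B) = invoice 110628.76 + 1715.33 + duty 21019.46 = 133363.55
Difference = |123531.67 − 133363.55| = 9831.88

Supplier A is cheaper by CNY 9831.88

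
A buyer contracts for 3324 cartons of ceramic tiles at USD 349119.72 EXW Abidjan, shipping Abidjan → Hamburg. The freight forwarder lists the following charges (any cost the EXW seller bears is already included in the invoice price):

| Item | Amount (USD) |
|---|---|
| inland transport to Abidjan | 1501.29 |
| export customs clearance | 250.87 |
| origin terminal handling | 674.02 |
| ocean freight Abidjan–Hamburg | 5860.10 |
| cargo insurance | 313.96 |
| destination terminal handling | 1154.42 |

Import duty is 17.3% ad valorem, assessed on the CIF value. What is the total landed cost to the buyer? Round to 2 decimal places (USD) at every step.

Total landed cost: USD 420759.93

EXW: the seller makes goods available at their premises; the buyer bears all onward costs.
CIF value = EXW price + inland to port + export clearance + origin terminal + freight + insurance = 349119.72 + 1501.29 + 250.87 + 674.02 + 5860.10 + 313.96 = 357719.96
Import duty = 357719.96 × 17.3% = 61885.55
Buyer bears: inland to port 1501.29 + export clearance 250.87 + origin terminal 674.02 + freight 5860.10 + insurance 313.96 + destination terminal 1154.42 + duty 61885.55 = 71640.21
Landed cost = invoice 349119.72 + 71640.21 = 420759.93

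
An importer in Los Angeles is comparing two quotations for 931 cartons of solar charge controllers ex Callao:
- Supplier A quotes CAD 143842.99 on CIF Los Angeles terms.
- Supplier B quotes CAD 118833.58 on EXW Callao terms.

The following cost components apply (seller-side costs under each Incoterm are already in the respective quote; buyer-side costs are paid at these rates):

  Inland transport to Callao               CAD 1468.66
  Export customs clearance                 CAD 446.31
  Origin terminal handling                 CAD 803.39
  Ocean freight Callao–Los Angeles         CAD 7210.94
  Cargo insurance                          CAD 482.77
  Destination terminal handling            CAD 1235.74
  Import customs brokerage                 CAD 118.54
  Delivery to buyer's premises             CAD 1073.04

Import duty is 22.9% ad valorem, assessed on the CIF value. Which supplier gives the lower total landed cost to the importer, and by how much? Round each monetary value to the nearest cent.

Supplier B is cheaper by CAD 17940.13

Supplier A (CIF):
The CIF price already equals the CIF value: 143842.99
Import duty = 143842.99 × 22.9% = 32940.04
Buyer bears (A): 1235.74 + 118.54 + 1073.04 = 2427.32
Landed cost (A) = invoice 143842.99 + 2427.32 + duty 32940.04 = 179210.35
Supplier B (EXW):
CIF value = EXW price + inland to port + export clearance + origin terminal + freight + insurance = 118833.58 + 1468.66 + 446.31 + 803.39 + 7210.94 + 482.77 = 129245.65
Import duty = 129245.65 × 22.9% = 29597.25
Buyer bears (B): 1468.66 + 446.31 + 803.39 + 7210.94 + 482.77 + 1235.74 + 118.54 + 1073.04 = 12839.39
Landed cost (B) = invoice 118833.58 + 12839.39 + duty 29597.25 = 161270.22
Difference = |179210.35 − 161270.22| = 17940.13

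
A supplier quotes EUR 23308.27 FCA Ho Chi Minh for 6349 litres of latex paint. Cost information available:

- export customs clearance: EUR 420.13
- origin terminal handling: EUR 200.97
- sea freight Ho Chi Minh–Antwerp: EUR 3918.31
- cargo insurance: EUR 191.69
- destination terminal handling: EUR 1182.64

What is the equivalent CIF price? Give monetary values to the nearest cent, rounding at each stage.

Not relevant to the conversion: export clearance — on the seller under both FCA and CIF; already in the FCA price and stays in the CIF price. destination terminal — on the buyer under both terms; not part of either seller's price.
From FCA to CIF, the seller additionally bears: origin terminal, freight, insurance.
CIF price = 23308.27 + 200.97 + 3918.31 + 191.69 = 27619.24

CIF price: EUR 27619.24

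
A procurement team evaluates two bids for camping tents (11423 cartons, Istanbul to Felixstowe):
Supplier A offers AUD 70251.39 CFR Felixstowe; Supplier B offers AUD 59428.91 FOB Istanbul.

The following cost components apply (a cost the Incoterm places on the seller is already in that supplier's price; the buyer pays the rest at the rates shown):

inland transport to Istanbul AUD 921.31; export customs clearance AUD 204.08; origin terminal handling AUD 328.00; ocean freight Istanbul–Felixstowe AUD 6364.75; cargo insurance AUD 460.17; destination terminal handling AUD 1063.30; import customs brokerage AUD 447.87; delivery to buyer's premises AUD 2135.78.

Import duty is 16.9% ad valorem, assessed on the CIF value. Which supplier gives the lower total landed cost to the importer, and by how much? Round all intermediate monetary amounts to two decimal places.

Supplier B is cheaper by AUD 5211.08

Supplier A (CFR):
CIF value = CFR price + insurance = 70251.39 + 460.17 = 70711.56
Import duty = 70711.56 × 16.9% = 11950.25
Buyer bears (A): 460.17 + 1063.30 + 447.87 + 2135.78 = 4107.12
Landed cost (A) = invoice 70251.39 + 4107.12 + duty 11950.25 = 86308.76
Supplier B (FOB):
CIF value = FOB price + freight + insurance = 59428.91 + 6364.75 + 460.17 = 66253.83
Import duty = 66253.83 × 16.9% = 11196.90
Buyer bears (B): 6364.75 + 460.17 + 1063.30 + 447.87 + 2135.78 = 10471.87
Landed cost (B) = invoice 59428.91 + 10471.87 + duty 11196.90 = 81097.68
Difference = |86308.76 − 81097.68| = 5211.08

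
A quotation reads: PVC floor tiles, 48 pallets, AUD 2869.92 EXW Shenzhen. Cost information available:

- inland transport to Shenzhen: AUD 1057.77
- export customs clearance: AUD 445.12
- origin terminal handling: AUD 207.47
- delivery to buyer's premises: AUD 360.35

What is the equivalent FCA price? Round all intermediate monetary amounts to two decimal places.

Not relevant to the conversion: delivery, origin terminal — on the buyer under both terms; not part of either seller's price.
From EXW to FCA, the seller additionally bears: inland to port, export clearance.
FCA price = 2869.92 + 1057.77 + 445.12 = 4372.81

FCA price: AUD 4372.81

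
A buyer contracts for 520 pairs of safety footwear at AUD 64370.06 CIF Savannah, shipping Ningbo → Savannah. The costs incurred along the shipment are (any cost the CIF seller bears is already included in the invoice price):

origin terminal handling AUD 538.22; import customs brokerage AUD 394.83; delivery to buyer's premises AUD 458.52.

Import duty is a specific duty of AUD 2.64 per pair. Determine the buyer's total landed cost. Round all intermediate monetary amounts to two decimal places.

CIF: the seller pays costs through ocean freight and marine insurance to the destination port.
Already in the invoice (seller's account under CIF): origin terminal — exclude.
The CIF price already equals the CIF value: 64370.06
Import duty = 520 × 2.64 = 1372.80
Buyer bears: brokerage 394.83 + delivery 458.52 + duty 1372.80 = 2226.15
Landed cost = invoice 64370.06 + 2226.15 = 66596.21

Total landed cost: AUD 66596.21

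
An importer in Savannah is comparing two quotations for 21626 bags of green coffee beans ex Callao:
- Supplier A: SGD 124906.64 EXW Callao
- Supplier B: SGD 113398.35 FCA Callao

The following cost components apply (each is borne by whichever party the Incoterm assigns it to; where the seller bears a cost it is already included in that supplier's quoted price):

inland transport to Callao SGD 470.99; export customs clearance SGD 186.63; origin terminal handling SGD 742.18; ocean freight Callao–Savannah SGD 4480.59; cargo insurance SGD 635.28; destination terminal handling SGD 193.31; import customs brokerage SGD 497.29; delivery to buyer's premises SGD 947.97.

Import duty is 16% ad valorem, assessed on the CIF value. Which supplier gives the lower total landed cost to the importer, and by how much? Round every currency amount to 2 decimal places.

Supplier B is cheaper by SGD 14112.46

Supplier A (EXW):
CIF value = EXW price + inland to port + export clearance + origin terminal + freight + insurance = 124906.64 + 470.99 + 186.63 + 742.18 + 4480.59 + 635.28 = 131422.31
Import duty = 131422.31 × 16% = 21027.57
Buyer bears (A): 470.99 + 186.63 + 742.18 + 4480.59 + 635.28 + 193.31 + 497.29 + 947.97 = 8154.24
Landed cost (A) = invoice 124906.64 + 8154.24 + duty 21027.57 = 154088.45
Supplier B (FCA):
CIF value = FCA price + origin terminal + freight + insurance = 113398.35 + 742.18 + 4480.59 + 635.28 = 119256.40
Import duty = 119256.40 × 16% = 19081.02
Buyer bears (B): 742.18 + 4480.59 + 635.28 + 193.31 + 497.29 + 947.97 = 7496.62
Landed cost (B) = invoice 113398.35 + 7496.62 + duty 19081.02 = 139975.99
Difference = |154088.45 − 139975.99| = 14112.46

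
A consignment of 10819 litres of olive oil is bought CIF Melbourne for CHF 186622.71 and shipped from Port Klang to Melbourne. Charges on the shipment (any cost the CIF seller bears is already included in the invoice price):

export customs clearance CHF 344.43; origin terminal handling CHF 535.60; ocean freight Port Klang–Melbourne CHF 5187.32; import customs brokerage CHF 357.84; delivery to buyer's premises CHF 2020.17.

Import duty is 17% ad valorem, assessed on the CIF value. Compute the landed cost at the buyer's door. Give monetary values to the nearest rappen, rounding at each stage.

Total landed cost: CHF 220726.58

CIF: the seller pays costs through ocean freight and marine insurance to the destination port.
Already in the invoice (seller's account under CIF): export clearance, origin terminal, freight — exclude.
The CIF price already equals the CIF value: 186622.71
Import duty = 186622.71 × 17% = 31725.86
Buyer bears: brokerage 357.84 + delivery 2020.17 + duty 31725.86 = 34103.87
Landed cost = invoice 186622.71 + 34103.87 = 220726.58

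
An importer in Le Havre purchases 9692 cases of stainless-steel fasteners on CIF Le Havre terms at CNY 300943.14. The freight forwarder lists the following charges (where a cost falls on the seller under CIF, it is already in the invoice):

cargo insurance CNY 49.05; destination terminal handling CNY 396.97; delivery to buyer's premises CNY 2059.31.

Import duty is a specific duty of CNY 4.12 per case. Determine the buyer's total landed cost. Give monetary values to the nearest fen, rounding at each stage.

CIF: the seller pays costs through ocean freight and marine insurance to the destination port.
Already in the invoice (seller's account under CIF): insurance — exclude.
The CIF price already equals the CIF value: 300943.14
Import duty = 9692 × 4.12 = 39931.04
Buyer bears: destination terminal 396.97 + delivery 2059.31 + duty 39931.04 = 42387.32
Landed cost = invoice 300943.14 + 42387.32 = 343330.46

Total landed cost: CNY 343330.46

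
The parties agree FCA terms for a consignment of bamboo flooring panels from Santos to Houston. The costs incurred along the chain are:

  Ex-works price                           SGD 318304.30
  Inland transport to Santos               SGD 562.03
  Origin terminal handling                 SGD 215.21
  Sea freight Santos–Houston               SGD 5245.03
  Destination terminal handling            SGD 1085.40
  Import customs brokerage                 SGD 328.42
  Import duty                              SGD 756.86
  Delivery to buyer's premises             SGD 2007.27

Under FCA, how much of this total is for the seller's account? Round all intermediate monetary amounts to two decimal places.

FCA: the seller delivers export-cleared goods to the carrier; the buyer bears costs from that point.
Seller's account: goods 318304.30 + inland to port 562.03 = 318866.33
Buyer's account: origin terminal 215.21 + freight 5245.03 + destination terminal 1085.40 + brokerage 328.42 + duty 756.86 + delivery 2007.27 = 9638.19

Seller's account: SGD 318866.33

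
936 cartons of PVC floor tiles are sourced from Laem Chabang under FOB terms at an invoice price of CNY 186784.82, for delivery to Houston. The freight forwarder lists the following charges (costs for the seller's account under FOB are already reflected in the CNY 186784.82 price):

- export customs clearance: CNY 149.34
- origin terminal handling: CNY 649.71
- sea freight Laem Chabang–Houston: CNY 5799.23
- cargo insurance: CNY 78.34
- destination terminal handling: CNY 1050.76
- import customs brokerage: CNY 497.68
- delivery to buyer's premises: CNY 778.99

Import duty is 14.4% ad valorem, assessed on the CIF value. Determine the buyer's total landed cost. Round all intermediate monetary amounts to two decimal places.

Total landed cost: CNY 222733.20

FOB: the seller bears costs until goods are on board at the origin port; the buyer bears freight, insurance and all costs thereafter.
Already in the invoice (seller's account under FOB): export clearance, origin terminal — exclude.
CIF value = FOB price + freight + insurance = 186784.82 + 5799.23 + 78.34 = 192662.39
Import duty = 192662.39 × 14.4% = 27743.38
Buyer bears: freight 5799.23 + insurance 78.34 + destination terminal 1050.76 + brokerage 497.68 + delivery 778.99 + duty 27743.38 = 35948.38
Landed cost = invoice 186784.82 + 35948.38 = 222733.20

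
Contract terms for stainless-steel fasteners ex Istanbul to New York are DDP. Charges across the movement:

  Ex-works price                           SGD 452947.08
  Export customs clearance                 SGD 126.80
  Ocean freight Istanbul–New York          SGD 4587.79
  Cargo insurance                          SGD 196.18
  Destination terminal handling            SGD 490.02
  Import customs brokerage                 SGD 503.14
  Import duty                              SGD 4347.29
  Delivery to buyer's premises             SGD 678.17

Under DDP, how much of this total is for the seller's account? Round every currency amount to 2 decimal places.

Seller's account: SGD 463876.47

DDP: the seller bears all costs including import duty.
Seller's account: goods 452947.08 + export clearance 126.80 + freight 4587.79 + insurance 196.18 + destination terminal 490.02 + brokerage 503.14 + duty 4347.29 + delivery 678.17 = 463876.47
Buyer's account: 0.00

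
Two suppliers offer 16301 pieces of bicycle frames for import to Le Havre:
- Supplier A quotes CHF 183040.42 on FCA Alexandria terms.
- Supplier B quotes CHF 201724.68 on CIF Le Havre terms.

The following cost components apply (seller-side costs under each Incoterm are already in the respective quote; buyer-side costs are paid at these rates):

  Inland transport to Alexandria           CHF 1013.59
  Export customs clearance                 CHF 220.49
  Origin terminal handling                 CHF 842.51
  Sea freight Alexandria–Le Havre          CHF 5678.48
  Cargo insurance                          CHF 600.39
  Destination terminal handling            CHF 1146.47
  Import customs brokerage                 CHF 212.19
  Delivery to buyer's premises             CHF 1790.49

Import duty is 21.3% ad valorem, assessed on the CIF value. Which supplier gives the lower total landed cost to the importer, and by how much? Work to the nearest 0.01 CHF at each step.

Supplier A is cheaper by CHF 14025.78

Supplier A (FCA):
CIF value = FCA price + origin terminal + freight + insurance = 183040.42 + 842.51 + 5678.48 + 600.39 = 190161.80
Import duty = 190161.80 × 21.3% = 40504.46
Buyer bears (A): 842.51 + 5678.48 + 600.39 + 1146.47 + 212.19 + 1790.49 = 10270.53
Landed cost (A) = invoice 183040.42 + 10270.53 + duty 40504.46 = 233815.41
Supplier B (CIF):
The CIF price already equals the CIF value: 201724.68
Import duty = 201724.68 × 21.3% = 42967.36
Buyer bears (B): 1146.47 + 212.19 + 1790.49 = 3149.15
Landed cost (B) = invoice 201724.68 + 3149.15 + duty 42967.36 = 247841.19
Difference = |233815.41 − 247841.19| = 14025.78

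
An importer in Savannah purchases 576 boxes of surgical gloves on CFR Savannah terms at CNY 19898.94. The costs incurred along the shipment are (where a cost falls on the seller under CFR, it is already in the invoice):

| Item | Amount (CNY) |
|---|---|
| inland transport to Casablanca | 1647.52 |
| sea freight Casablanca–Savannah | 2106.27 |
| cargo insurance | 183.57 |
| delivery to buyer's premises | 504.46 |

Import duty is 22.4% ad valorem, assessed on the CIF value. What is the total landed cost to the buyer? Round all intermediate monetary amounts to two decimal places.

Total landed cost: CNY 25085.45

CFR: the seller pays costs through ocean freight to the destination port, but not insurance.
Already in the invoice (seller's account under CFR): inland to port, freight — exclude.
CIF value = CFR price + insurance = 19898.94 + 183.57 = 20082.51
Import duty = 20082.51 × 22.4% = 4498.48
Buyer bears: insurance 183.57 + delivery 504.46 + duty 4498.48 = 5186.51
Landed cost = invoice 19898.94 + 5186.51 = 25085.45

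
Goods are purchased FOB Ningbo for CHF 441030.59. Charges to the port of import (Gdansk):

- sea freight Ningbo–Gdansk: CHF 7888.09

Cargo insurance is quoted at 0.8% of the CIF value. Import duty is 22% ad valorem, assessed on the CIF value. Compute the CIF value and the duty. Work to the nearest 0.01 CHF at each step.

CIF value: CHF 452538.99; import duty: CHF 99558.58

Let C be the CIF value. C = FOB price + freight + 0.8% × C
C − 0.8% × C = 441030.59 + 7888.09
0.992 × C = 448918.68
C = 448918.68 / 0.992 = 452538.99
Insurance premium = 0.8% × 452538.99 = 3620.31
Import duty = 452538.99 × 22% = 99558.58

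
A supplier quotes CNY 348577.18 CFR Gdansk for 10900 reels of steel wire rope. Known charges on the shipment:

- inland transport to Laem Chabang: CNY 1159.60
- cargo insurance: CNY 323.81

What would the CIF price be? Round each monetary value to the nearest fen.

CIF price: CNY 348900.99

Not relevant to the conversion: inland to port — on the seller under both CFR and CIF; already in the CFR price and stays in the CIF price.
From CFR to CIF, the seller additionally bears: insurance.
CIF price = 348577.18 + 323.81 = 348900.99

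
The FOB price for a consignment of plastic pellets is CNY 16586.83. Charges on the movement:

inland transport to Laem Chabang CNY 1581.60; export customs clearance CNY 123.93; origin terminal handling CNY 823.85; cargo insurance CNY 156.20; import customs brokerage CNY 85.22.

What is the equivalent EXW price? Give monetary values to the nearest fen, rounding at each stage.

EXW price: CNY 14057.45

Not relevant to the conversion: brokerage, insurance — on the buyer under both terms; not part of either seller's price.
From FOB to EXW, the seller no longer bears: inland to port, export clearance, origin terminal.
EXW price = 16586.83 − 1581.60 − 123.93 − 823.85 = 14057.45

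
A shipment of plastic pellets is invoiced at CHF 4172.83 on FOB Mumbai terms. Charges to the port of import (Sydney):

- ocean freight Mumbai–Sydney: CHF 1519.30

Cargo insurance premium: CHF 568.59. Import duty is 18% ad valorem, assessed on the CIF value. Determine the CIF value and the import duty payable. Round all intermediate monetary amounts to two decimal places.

CIF value: CHF 6260.72; import duty: CHF 1126.93

CIF = FOB price + freight + insurance
CIF = 4172.83 + 1519.30 + 568.59 = 6260.72
Import duty = 6260.72 × 18% = 1126.93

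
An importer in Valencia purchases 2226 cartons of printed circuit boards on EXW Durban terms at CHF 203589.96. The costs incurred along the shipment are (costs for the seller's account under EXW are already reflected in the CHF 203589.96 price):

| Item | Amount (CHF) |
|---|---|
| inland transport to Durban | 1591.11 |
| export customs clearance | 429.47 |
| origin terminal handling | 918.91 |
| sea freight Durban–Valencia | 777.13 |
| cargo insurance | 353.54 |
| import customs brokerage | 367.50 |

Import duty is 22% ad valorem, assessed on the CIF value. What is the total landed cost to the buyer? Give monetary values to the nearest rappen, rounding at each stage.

EXW: the seller makes goods available at their premises; the buyer bears all onward costs.
CIF value = EXW price + inland to port + export clearance + origin terminal + freight + insurance = 203589.96 + 1591.11 + 429.47 + 918.91 + 777.13 + 353.54 = 207660.12
Import duty = 207660.12 × 22% = 45685.23
Buyer bears: inland to port 1591.11 + export clearance 429.47 + origin terminal 918.91 + freight 777.13 + insurance 353.54 + brokerage 367.50 + duty 45685.23 = 50122.89
Landed cost = invoice 203589.96 + 50122.89 = 253712.85

Total landed cost: CHF 253712.85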